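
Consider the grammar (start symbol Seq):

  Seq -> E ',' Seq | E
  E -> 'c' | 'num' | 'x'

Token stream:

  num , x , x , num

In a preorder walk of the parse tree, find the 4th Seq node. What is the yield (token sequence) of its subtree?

[Seq [E num] , [Seq [E x] , [Seq [E x] , [Seq [E num]]]]]

num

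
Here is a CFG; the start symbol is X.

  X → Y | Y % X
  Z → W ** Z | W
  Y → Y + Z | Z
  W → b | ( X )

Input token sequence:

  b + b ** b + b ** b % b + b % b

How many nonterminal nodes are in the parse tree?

25

[X [Y [Y [Y [Z [W b]]] + [Z [W b] ** [Z [W b]]]] + [Z [W b] ** [Z [W b]]]] % [X [Y [Y [Z [W b]]] + [Z [W b]]] % [X [Y [Z [W b]]]]]]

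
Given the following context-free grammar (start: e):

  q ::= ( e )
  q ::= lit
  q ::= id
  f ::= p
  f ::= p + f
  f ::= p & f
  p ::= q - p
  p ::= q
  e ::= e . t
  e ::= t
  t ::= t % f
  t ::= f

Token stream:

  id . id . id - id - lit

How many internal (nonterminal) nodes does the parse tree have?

[e [e [e [t [f [p [q id]]]]] . [t [f [p [q id]]]]] . [t [f [p [q id] - [p [q id] - [p [q lit]]]]]]]

19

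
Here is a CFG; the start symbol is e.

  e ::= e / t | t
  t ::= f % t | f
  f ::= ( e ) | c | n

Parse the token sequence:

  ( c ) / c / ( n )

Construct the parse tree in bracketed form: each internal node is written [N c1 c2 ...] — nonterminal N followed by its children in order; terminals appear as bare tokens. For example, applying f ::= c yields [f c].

e
e / t
e / t / t
t / t / t
f / t / t
( e ) / t / t
( t ) / t / t
( f ) / t / t
( c ) / t / t
( c ) / f / t
( c ) / c / t
( c ) / c / f
( c ) / c / ( e )
( c ) / c / ( t )
( c ) / c / ( f )
( c ) / c / ( n )

[e [e [e [t [f ( [e [t [f c]]] )]]] / [t [f c]]] / [t [f ( [e [t [f n]]] )]]]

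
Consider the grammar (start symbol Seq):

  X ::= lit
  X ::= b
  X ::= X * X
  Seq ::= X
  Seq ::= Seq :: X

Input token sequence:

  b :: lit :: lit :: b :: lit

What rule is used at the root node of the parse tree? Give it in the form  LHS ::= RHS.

Seq ::= Seq :: X

[Seq [Seq [Seq [Seq [Seq [X b]] :: [X lit]] :: [X lit]] :: [X b]] :: [X lit]]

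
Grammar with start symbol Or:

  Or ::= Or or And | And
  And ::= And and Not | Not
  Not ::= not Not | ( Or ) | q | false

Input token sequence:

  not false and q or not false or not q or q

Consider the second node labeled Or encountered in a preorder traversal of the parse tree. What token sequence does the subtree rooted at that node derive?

not false and q or not false or not q

[Or [Or [Or [Or [And [And [Not not [Not false]]] and [Not q]]] or [And [Not not [Not false]]]] or [And [Not not [Not q]]]] or [And [Not q]]]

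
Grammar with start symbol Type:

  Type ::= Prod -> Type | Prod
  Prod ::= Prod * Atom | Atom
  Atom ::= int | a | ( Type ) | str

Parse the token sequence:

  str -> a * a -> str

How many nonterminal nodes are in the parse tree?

11

[Type [Prod [Atom str]] -> [Type [Prod [Prod [Atom a]] * [Atom a]] -> [Type [Prod [Atom str]]]]]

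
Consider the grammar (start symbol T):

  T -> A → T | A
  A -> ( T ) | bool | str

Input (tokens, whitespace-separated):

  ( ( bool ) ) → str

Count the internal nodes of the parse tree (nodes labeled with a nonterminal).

[T [A ( [T [A ( [T [A bool]] )]] )] → [T [A str]]]

8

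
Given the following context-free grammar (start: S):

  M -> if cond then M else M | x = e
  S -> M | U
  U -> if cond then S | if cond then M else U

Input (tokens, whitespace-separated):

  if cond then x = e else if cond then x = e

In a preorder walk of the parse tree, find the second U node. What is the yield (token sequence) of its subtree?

if cond then x = e

[S [U if cond then [M x = e] else [U if cond then [S [M x = e]]]]]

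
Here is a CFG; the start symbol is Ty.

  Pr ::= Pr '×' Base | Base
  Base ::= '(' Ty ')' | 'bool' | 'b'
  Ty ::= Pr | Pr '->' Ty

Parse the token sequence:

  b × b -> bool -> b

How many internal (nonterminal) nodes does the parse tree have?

[Ty [Pr [Pr [Base b]] × [Base b]] -> [Ty [Pr [Base bool]] -> [Ty [Pr [Base b]]]]]

11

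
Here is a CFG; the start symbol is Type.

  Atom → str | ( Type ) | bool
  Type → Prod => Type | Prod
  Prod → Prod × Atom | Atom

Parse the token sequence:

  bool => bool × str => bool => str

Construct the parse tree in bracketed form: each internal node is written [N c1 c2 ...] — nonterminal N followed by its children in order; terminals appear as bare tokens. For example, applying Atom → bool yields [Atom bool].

Type
Prod => Type
Atom => Type
bool => Type
bool => Prod => Type
bool => Prod × Atom => Type
bool => Atom × Atom => Type
bool => bool × Atom => Type
bool => bool × str => Type
bool => bool × str => Prod => Type
bool => bool × str => Atom => Type
bool => bool × str => bool => Type
bool => bool × str => bool => Prod
bool => bool × str => bool => Atom
bool => bool × str => bool => str

[Type [Prod [Atom bool]] => [Type [Prod [Prod [Atom bool]] × [Atom str]] => [Type [Prod [Atom bool]] => [Type [Prod [Atom str]]]]]]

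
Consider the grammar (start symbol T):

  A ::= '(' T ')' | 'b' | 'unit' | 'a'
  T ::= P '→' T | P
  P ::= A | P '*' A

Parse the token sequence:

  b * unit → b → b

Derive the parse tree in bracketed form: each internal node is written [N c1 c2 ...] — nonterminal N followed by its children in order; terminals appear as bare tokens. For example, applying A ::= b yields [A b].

[T [P [P [A b]] * [A unit]] → [T [P [A b]] → [T [P [A b]]]]]

T
P → T
P * A → T
A * A → T
b * A → T
b * unit → T
b * unit → P → T
b * unit → A → T
b * unit → b → T
b * unit → b → P
b * unit → b → A
b * unit → b → b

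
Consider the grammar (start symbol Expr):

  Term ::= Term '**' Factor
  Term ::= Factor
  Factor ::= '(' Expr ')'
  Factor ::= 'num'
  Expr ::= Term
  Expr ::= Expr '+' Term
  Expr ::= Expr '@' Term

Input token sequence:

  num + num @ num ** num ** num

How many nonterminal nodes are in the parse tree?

13

[Expr [Expr [Expr [Term [Factor num]]] + [Term [Factor num]]] @ [Term [Term [Term [Factor num]] ** [Factor num]] ** [Factor num]]]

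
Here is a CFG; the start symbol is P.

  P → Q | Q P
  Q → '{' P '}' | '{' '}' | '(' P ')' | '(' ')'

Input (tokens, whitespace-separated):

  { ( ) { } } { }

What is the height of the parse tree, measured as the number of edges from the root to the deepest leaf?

5

[P [Q { [P [Q ( )] [P [Q { }]]] }] [P [Q { }]]]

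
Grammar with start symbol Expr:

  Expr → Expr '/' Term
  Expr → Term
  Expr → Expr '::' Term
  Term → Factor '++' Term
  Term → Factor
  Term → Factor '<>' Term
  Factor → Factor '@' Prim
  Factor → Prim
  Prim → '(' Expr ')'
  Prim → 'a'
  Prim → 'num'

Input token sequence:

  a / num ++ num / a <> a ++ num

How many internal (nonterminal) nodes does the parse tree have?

21

[Expr [Expr [Expr [Term [Factor [Prim a]]]] / [Term [Factor [Prim num]] ++ [Term [Factor [Prim num]]]]] / [Term [Factor [Prim a]] <> [Term [Factor [Prim a]] ++ [Term [Factor [Prim num]]]]]]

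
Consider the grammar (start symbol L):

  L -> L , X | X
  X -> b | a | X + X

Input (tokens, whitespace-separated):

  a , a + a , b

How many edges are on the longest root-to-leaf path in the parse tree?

[L [L [L [X a]] , [X [X a] + [X a]]] , [X b]]

4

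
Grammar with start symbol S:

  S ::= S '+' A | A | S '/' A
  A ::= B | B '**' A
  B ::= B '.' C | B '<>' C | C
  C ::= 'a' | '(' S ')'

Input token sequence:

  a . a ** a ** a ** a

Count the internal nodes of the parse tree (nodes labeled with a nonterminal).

[S [A [B [B [C a]] . [C a]] ** [A [B [C a]] ** [A [B [C a]] ** [A [B [C a]]]]]]]

15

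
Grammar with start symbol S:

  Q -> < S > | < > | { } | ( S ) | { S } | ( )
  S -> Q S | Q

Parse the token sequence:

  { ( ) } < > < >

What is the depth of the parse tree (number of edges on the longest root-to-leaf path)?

4

[S [Q { [S [Q ( )]] }] [S [Q < >] [S [Q < >]]]]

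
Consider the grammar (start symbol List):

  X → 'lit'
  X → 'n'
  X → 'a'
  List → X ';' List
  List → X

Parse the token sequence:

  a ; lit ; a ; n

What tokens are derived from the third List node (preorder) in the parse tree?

[List [X a] ; [List [X lit] ; [List [X a] ; [List [X n]]]]]

a ; n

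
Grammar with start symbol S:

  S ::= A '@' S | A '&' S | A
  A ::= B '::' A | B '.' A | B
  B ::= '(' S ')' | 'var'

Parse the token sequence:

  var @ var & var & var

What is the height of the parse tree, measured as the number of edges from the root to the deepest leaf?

6

[S [A [B var]] @ [S [A [B var]] & [S [A [B var]] & [S [A [B var]]]]]]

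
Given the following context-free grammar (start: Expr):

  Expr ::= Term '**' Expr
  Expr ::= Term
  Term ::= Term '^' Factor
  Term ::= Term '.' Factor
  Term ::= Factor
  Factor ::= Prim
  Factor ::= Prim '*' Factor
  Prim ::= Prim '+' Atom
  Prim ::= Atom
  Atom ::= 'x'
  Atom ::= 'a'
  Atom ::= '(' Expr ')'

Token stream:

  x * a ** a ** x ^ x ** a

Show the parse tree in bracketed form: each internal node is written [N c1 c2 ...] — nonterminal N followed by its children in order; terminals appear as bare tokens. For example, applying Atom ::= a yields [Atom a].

[Expr [Term [Factor [Prim [Atom x]] * [Factor [Prim [Atom a]]]]] ** [Expr [Term [Factor [Prim [Atom a]]]] ** [Expr [Term [Term [Factor [Prim [Atom x]]]] ^ [Factor [Prim [Atom x]]]] ** [Expr [Term [Factor [Prim [Atom a]]]]]]]]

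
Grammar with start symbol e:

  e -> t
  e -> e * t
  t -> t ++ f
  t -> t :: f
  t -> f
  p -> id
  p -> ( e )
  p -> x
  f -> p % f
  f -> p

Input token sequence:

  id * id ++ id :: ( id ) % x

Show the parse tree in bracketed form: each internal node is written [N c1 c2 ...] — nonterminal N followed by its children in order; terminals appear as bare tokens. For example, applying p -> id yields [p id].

[e [e [t [f [p id]]]] * [t [t [t [f [p id]]] ++ [f [p id]]] :: [f [p ( [e [t [f [p id]]]] )] % [f [p x]]]]]

e
e * t
t * t
f * t
p * t
id * t
id * t :: f
id * t ++ f :: f
id * f ++ f :: f
id * p ++ f :: f
id * id ++ f :: f
id * id ++ p :: f
id * id ++ id :: f
id * id ++ id :: p % f
id * id ++ id :: ( e ) % f
id * id ++ id :: ( t ) % f
id * id ++ id :: ( f ) % f
id * id ++ id :: ( p ) % f
id * id ++ id :: ( id ) % f
id * id ++ id :: ( id ) % p
id * id ++ id :: ( id ) % x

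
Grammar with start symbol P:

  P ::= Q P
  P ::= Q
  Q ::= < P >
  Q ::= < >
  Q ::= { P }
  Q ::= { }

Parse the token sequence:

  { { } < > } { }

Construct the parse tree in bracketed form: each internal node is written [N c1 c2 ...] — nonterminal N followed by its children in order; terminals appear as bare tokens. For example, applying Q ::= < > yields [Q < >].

[P [Q { [P [Q { }] [P [Q < >]]] }] [P [Q { }]]]

P
Q P
{ P } P
{ Q P } P
{ { } P } P
{ { } Q } P
{ { } < > } P
{ { } < > } Q
{ { } < > } { }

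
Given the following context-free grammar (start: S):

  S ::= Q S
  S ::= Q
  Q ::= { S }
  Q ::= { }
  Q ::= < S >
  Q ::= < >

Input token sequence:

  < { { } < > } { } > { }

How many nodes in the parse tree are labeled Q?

[S [Q < [S [Q { [S [Q { }] [S [Q < >]]] }] [S [Q { }]]] >] [S [Q { }]]]

6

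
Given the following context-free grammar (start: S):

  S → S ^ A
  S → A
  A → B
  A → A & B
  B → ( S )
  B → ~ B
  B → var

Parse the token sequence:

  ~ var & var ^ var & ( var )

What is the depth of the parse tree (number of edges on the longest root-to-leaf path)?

6

[S [S [A [A [B ~ [B var]]] & [B var]]] ^ [A [A [B var]] & [B ( [S [A [B var]]] )]]]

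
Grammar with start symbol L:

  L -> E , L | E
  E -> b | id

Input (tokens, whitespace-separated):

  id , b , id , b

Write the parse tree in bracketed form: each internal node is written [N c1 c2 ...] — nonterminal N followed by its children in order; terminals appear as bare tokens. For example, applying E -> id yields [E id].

L
E , L
id , L
id , E , L
id , b , L
id , b , E , L
id , b , id , L
id , b , id , E
id , b , id , b

[L [E id] , [L [E b] , [L [E id] , [L [E b]]]]]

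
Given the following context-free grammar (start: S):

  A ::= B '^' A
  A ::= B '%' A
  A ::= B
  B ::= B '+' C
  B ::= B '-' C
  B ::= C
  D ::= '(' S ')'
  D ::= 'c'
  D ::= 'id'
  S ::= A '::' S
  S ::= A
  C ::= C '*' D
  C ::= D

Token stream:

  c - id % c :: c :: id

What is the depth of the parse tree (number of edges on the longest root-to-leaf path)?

7

[S [A [B [B [C [D c]]] - [C [D id]]] % [A [B [C [D c]]]]] :: [S [A [B [C [D c]]]] :: [S [A [B [C [D id]]]]]]]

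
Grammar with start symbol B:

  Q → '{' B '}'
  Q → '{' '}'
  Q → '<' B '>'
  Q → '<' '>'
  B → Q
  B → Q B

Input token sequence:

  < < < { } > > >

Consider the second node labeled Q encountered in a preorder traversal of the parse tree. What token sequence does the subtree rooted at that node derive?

[B [Q < [B [Q < [B [Q < [B [Q { }]] >]] >]] >]]

< < { } > >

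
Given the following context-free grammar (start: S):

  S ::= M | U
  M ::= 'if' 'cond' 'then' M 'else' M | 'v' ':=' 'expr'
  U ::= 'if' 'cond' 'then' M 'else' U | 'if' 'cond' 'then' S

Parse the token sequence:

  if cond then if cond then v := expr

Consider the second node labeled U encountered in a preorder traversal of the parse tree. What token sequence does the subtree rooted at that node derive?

if cond then v := expr

[S [U if cond then [S [U if cond then [S [M v := expr]]]]]]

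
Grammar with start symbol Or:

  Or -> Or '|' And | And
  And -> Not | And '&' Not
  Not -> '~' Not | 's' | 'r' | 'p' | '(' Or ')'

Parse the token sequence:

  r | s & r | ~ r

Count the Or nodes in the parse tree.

3

[Or [Or [Or [And [Not r]]] | [And [And [Not s]] & [Not r]]] | [And [Not ~ [Not r]]]]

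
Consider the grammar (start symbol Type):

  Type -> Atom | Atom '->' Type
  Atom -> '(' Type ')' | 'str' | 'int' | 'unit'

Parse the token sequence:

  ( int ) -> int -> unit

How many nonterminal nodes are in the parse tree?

[Type [Atom ( [Type [Atom int]] )] -> [Type [Atom int] -> [Type [Atom unit]]]]

8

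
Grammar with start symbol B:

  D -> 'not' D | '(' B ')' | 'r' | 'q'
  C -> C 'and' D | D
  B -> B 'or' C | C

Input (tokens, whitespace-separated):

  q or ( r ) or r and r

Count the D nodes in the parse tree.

[B [B [B [C [D q]]] or [C [D ( [B [C [D r]]] )]]] or [C [C [D r]] and [D r]]]

5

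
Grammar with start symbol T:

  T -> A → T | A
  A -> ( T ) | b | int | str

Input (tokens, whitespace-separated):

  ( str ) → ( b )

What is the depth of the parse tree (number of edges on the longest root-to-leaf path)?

[T [A ( [T [A str]] )] → [T [A ( [T [A b]] )]]]

5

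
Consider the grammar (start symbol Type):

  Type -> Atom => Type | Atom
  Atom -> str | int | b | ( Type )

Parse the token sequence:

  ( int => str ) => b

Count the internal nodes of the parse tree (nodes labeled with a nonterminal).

8

[Type [Atom ( [Type [Atom int] => [Type [Atom str]]] )] => [Type [Atom b]]]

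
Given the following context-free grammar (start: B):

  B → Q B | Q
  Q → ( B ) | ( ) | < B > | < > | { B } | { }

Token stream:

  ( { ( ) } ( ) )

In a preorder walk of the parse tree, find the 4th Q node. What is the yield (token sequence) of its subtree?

( )

[B [Q ( [B [Q { [B [Q ( )]] }] [B [Q ( )]]] )]]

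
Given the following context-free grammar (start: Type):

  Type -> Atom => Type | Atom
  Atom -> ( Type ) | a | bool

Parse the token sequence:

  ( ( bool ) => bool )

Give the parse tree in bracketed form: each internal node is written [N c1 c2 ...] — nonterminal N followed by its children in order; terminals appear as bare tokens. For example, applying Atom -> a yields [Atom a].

[Type [Atom ( [Type [Atom ( [Type [Atom bool]] )] => [Type [Atom bool]]] )]]

Type
Atom
( Type )
( Atom => Type )
( ( Type ) => Type )
( ( Atom ) => Type )
( ( bool ) => Type )
( ( bool ) => Atom )
( ( bool ) => bool )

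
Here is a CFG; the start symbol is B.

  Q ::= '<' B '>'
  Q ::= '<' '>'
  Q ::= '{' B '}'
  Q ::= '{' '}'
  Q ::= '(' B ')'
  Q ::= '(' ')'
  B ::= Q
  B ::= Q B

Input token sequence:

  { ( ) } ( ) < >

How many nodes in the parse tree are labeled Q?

4

[B [Q { [B [Q ( )]] }] [B [Q ( )] [B [Q < >]]]]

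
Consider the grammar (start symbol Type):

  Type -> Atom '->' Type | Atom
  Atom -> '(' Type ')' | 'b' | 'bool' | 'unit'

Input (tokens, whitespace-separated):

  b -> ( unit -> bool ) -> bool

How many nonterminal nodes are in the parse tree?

10

[Type [Atom b] -> [Type [Atom ( [Type [Atom unit] -> [Type [Atom bool]]] )] -> [Type [Atom bool]]]]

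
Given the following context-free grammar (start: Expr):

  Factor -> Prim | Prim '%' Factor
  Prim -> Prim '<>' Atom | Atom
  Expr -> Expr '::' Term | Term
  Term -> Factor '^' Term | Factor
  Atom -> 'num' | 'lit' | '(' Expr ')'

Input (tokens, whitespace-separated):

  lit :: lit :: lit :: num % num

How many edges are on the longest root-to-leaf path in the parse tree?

[Expr [Expr [Expr [Expr [Term [Factor [Prim [Atom lit]]]]] :: [Term [Factor [Prim [Atom lit]]]]] :: [Term [Factor [Prim [Atom lit]]]]] :: [Term [Factor [Prim [Atom num]] % [Factor [Prim [Atom num]]]]]]

8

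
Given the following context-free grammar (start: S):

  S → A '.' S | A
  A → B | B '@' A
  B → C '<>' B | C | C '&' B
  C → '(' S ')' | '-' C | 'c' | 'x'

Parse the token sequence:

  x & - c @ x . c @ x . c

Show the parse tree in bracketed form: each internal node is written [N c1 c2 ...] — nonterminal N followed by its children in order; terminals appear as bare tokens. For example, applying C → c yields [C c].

S
A . S
B @ A . S
C & B @ A . S
x & B @ A . S
x & C @ A . S
x & - C @ A . S
x & - c @ A . S
x & - c @ B . S
x & - c @ C . S
x & - c @ x . S
x & - c @ x . A . S
x & - c @ x . B @ A . S
x & - c @ x . C @ A . S
x & - c @ x . c @ A . S
x & - c @ x . c @ B . S
x & - c @ x . c @ C . S
x & - c @ x . c @ x . S
x & - c @ x . c @ x . A
x & - c @ x . c @ x . B
x & - c @ x . c @ x . C
x & - c @ x . c @ x . c

[S [A [B [C x] & [B [C - [C c]]]] @ [A [B [C x]]]] . [S [A [B [C c]] @ [A [B [C x]]]] . [S [A [B [C c]]]]]]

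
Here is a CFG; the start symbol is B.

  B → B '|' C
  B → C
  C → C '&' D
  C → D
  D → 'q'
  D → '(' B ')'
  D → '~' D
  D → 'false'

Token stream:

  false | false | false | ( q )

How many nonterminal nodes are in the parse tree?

15

[B [B [B [B [C [D false]]] | [C [D false]]] | [C [D false]]] | [C [D ( [B [C [D q]]] )]]]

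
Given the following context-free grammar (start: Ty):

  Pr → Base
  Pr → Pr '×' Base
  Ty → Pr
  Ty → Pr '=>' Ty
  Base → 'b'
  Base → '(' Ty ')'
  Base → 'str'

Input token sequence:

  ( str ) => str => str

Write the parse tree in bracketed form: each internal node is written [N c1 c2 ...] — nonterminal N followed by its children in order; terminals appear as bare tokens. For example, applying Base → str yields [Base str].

Ty
Pr => Ty
Base => Ty
( Ty ) => Ty
( Pr ) => Ty
( Base ) => Ty
( str ) => Ty
( str ) => Pr => Ty
( str ) => Base => Ty
( str ) => str => Ty
( str ) => str => Pr
( str ) => str => Base
( str ) => str => str

[Ty [Pr [Base ( [Ty [Pr [Base str]]] )]] => [Ty [Pr [Base str]] => [Ty [Pr [Base str]]]]]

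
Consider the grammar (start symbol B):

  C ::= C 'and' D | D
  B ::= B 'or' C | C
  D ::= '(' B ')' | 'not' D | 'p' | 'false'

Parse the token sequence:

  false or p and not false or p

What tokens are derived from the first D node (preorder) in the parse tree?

false

[B [B [B [C [D false]]] or [C [C [D p]] and [D not [D false]]]] or [C [D p]]]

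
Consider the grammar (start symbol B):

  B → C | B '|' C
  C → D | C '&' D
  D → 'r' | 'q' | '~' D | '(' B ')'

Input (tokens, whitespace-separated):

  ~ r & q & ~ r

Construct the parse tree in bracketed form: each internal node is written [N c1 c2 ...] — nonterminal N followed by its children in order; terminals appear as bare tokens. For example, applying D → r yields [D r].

[B [C [C [C [D ~ [D r]]] & [D q]] & [D ~ [D r]]]]

B
C
C & D
C & D & D
D & D & D
~ D & D & D
~ r & D & D
~ r & q & D
~ r & q & ~ D
~ r & q & ~ r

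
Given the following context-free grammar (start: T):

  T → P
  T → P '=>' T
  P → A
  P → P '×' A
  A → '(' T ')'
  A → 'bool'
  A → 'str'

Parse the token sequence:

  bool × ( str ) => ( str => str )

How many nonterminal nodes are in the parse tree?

17

[T [P [P [A bool]] × [A ( [T [P [A str]]] )]] => [T [P [A ( [T [P [A str]] => [T [P [A str]]]] )]]]]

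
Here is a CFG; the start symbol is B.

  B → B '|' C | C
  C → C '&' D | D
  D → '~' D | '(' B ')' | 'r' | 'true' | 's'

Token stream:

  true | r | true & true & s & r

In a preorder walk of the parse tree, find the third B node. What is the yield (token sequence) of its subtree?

true

[B [B [B [C [D true]]] | [C [D r]]] | [C [C [C [C [D true]] & [D true]] & [D s]] & [D r]]]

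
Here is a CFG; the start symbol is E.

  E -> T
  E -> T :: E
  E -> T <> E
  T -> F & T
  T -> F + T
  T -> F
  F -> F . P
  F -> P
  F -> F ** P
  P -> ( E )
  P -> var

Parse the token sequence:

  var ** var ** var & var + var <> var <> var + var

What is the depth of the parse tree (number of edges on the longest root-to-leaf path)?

[E [T [F [F [F [P var]] ** [P var]] ** [P var]] & [T [F [P var]] + [T [F [P var]]]]] <> [E [T [F [P var]]] <> [E [T [F [P var]] + [T [F [P var]]]]]]]

7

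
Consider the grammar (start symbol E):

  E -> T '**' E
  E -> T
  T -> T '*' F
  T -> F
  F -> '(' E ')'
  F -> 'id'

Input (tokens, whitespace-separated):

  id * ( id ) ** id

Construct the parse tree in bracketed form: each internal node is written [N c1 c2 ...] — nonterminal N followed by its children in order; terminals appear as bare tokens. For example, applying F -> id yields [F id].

E
T ** E
T * F ** E
F * F ** E
id * F ** E
id * ( E ) ** E
id * ( T ) ** E
id * ( F ) ** E
id * ( id ) ** E
id * ( id ) ** T
id * ( id ) ** F
id * ( id ) ** id

[E [T [T [F id]] * [F ( [E [T [F id]]] )]] ** [E [T [F id]]]]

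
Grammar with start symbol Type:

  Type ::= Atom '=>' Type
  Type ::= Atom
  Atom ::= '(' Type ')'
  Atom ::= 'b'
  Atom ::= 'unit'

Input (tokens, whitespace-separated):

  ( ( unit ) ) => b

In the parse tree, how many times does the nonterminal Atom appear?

4

[Type [Atom ( [Type [Atom ( [Type [Atom unit]] )]] )] => [Type [Atom b]]]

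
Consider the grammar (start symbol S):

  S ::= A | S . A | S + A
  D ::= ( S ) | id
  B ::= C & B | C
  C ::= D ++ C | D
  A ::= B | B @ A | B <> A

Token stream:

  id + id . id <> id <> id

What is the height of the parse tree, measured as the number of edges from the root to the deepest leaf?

[S [S [S [A [B [C [D id]]]]] + [A [B [C [D id]]]]] . [A [B [C [D id]]] <> [A [B [C [D id]]] <> [A [B [C [D id]]]]]]]

7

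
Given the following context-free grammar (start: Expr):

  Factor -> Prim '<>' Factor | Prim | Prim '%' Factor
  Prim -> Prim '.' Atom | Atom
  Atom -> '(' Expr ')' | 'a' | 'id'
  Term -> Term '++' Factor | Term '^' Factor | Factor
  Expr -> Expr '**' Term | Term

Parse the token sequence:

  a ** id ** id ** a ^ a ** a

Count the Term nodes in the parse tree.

6

[Expr [Expr [Expr [Expr [Expr [Term [Factor [Prim [Atom a]]]]] ** [Term [Factor [Prim [Atom id]]]]] ** [Term [Factor [Prim [Atom id]]]]] ** [Term [Term [Factor [Prim [Atom a]]]] ^ [Factor [Prim [Atom a]]]]] ** [Term [Factor [Prim [Atom a]]]]]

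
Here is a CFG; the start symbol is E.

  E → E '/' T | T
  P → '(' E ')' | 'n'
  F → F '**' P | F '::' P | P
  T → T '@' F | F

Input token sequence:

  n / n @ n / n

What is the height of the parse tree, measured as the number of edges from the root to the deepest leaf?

[E [E [E [T [F [P n]]]] / [T [T [F [P n]]] @ [F [P n]]]] / [T [F [P n]]]]

6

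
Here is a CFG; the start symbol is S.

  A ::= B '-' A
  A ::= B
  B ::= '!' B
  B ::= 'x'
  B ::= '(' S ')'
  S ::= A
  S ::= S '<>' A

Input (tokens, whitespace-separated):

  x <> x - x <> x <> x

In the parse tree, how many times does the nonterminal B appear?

5

[S [S [S [S [A [B x]]] <> [A [B x] - [A [B x]]]] <> [A [B x]]] <> [A [B x]]]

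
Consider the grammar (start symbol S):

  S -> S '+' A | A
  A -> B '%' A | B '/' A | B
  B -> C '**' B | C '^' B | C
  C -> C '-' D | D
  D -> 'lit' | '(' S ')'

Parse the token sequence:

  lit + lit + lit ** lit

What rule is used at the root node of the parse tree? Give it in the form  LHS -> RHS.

S -> S '+' A

[S [S [S [A [B [C [D lit]]]]] + [A [B [C [D lit]]]]] + [A [B [C [D lit]] ** [B [C [D lit]]]]]]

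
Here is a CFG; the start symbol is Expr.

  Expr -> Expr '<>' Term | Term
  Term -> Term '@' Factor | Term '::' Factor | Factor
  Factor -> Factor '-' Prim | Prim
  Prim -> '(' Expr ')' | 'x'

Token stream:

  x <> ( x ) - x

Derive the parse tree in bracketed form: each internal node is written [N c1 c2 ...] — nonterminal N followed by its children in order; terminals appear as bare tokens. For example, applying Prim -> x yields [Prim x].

Expr
Expr <> Term
Term <> Term
Factor <> Term
Prim <> Term
x <> Term
x <> Factor
x <> Factor - Prim
x <> Prim - Prim
x <> ( Expr ) - Prim
x <> ( Term ) - Prim
x <> ( Factor ) - Prim
x <> ( Prim ) - Prim
x <> ( x ) - Prim
x <> ( x ) - x

[Expr [Expr [Term [Factor [Prim x]]]] <> [Term [Factor [Factor [Prim ( [Expr [Term [Factor [Prim x]]]] )]] - [Prim x]]]]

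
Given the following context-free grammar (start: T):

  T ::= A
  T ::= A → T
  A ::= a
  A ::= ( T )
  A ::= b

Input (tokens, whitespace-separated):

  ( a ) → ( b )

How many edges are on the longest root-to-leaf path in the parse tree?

5

[T [A ( [T [A a]] )] → [T [A ( [T [A b]] )]]]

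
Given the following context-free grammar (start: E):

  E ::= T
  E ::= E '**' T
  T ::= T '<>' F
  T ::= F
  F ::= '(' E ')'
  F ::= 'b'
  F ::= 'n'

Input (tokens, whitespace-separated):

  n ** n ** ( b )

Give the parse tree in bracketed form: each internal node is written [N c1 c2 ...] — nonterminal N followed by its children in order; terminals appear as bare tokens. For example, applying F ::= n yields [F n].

E
E ** T
E ** T ** T
T ** T ** T
F ** T ** T
n ** T ** T
n ** F ** T
n ** n ** T
n ** n ** F
n ** n ** ( E )
n ** n ** ( T )
n ** n ** ( F )
n ** n ** ( b )

[E [E [E [T [F n]]] ** [T [F n]]] ** [T [F ( [E [T [F b]]] )]]]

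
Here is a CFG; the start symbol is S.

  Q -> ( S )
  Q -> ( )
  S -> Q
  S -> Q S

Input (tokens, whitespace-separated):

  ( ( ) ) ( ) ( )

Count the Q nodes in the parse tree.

4

[S [Q ( [S [Q ( )]] )] [S [Q ( )] [S [Q ( )]]]]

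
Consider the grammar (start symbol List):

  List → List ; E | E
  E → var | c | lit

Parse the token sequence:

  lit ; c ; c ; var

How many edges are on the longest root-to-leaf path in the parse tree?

5

[List [List [List [List [E lit]] ; [E c]] ; [E c]] ; [E var]]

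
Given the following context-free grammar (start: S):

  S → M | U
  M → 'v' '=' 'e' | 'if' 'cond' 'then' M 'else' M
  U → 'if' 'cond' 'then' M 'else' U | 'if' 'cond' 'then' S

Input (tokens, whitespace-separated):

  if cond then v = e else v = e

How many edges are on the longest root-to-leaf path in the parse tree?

[S [M if cond then [M v = e] else [M v = e]]]

3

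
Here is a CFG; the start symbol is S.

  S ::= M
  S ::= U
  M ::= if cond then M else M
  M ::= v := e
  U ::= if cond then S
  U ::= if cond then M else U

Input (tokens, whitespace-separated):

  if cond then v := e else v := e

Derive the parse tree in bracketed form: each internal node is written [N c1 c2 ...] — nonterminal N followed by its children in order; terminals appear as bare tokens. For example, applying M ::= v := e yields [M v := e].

[S [M if cond then [M v := e] else [M v := e]]]

S
M
if cond then M else M
if cond then v := e else M
if cond then v := e else v := e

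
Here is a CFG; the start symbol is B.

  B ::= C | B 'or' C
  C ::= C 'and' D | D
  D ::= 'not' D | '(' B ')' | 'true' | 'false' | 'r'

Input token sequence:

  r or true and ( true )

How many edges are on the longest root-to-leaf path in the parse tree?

[B [B [C [D r]]] or [C [C [D true]] and [D ( [B [C [D true]]] )]]]

6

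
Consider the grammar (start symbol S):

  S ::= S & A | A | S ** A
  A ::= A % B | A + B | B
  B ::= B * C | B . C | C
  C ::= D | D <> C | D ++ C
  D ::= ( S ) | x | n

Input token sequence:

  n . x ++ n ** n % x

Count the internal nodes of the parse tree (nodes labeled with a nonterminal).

[S [S [A [B [B [C [D n]]] . [C [D x] ++ [C [D n]]]]]] ** [A [A [B [C [D n]]]] % [B [C [D x]]]]]

19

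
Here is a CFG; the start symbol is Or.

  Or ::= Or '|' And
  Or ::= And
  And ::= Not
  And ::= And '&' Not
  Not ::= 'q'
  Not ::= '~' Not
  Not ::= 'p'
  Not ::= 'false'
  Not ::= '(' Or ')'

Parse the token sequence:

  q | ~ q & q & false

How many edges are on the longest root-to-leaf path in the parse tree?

[Or [Or [And [Not q]]] | [And [And [And [Not ~ [Not q]]] & [Not q]] & [Not false]]]

6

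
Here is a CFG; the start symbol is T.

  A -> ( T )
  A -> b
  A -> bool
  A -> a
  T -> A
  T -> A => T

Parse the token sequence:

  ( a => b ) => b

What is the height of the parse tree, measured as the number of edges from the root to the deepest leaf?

[T [A ( [T [A a] => [T [A b]]] )] => [T [A b]]]

5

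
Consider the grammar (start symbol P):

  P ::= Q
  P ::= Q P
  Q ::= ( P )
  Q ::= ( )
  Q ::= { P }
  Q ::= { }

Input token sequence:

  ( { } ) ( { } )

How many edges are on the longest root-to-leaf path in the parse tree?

[P [Q ( [P [Q { }]] )] [P [Q ( [P [Q { }]] )]]]

5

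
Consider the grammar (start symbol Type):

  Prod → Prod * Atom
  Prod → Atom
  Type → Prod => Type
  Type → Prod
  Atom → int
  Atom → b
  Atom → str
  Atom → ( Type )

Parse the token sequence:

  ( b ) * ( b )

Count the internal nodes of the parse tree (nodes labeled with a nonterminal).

[Type [Prod [Prod [Atom ( [Type [Prod [Atom b]]] )]] * [Atom ( [Type [Prod [Atom b]]] )]]]

11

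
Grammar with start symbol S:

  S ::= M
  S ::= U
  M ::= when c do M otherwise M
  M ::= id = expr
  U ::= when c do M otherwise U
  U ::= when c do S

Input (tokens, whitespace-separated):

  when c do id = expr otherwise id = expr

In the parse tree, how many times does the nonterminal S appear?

1

[S [M when c do [M id = expr] otherwise [M id = expr]]]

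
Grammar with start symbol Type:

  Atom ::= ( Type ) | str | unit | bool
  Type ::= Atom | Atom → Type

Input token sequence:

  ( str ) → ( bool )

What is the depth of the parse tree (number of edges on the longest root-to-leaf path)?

[Type [Atom ( [Type [Atom str]] )] → [Type [Atom ( [Type [Atom bool]] )]]]

5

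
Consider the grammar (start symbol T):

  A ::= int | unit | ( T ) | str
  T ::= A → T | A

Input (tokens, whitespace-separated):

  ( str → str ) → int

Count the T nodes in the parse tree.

4

[T [A ( [T [A str] → [T [A str]]] )] → [T [A int]]]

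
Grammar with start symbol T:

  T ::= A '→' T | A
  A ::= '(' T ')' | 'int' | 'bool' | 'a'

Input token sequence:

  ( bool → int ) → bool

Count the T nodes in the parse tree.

[T [A ( [T [A bool] → [T [A int]]] )] → [T [A bool]]]

4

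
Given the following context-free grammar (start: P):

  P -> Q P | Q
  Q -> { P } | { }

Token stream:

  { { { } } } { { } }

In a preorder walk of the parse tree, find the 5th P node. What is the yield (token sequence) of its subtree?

{ }

[P [Q { [P [Q { [P [Q { }]] }]] }] [P [Q { [P [Q { }]] }]]]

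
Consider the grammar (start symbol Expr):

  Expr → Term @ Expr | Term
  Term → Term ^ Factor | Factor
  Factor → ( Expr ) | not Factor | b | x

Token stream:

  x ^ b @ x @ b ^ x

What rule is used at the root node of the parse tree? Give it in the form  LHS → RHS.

[Expr [Term [Term [Factor x]] ^ [Factor b]] @ [Expr [Term [Factor x]] @ [Expr [Term [Term [Factor b]] ^ [Factor x]]]]]

Expr → Term @ Expr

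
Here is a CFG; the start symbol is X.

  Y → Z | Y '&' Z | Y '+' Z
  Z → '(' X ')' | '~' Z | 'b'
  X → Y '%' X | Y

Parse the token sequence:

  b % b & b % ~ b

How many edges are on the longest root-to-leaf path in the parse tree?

6

[X [Y [Z b]] % [X [Y [Y [Z b]] & [Z b]] % [X [Y [Z ~ [Z b]]]]]]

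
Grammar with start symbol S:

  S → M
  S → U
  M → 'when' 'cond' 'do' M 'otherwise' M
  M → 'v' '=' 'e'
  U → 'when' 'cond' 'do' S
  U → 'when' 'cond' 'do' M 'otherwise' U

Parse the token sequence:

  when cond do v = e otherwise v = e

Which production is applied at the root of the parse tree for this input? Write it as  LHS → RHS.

[S [M when cond do [M v = e] otherwise [M v = e]]]

S → M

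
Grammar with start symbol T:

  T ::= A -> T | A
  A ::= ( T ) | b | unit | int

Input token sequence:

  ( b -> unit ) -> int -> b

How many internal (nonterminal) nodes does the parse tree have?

[T [A ( [T [A b] -> [T [A unit]]] )] -> [T [A int] -> [T [A b]]]]

10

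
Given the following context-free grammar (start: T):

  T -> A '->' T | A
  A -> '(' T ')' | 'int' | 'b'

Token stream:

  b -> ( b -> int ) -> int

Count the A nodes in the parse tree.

[T [A b] -> [T [A ( [T [A b] -> [T [A int]]] )] -> [T [A int]]]]

5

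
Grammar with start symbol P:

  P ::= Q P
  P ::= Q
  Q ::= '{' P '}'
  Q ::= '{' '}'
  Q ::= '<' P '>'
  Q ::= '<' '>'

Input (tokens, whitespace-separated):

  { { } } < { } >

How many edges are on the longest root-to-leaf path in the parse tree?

5

[P [Q { [P [Q { }]] }] [P [Q < [P [Q { }]] >]]]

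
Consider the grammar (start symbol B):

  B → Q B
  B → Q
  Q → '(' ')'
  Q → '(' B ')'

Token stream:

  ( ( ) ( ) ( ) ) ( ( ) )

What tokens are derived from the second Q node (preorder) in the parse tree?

[B [Q ( [B [Q ( )] [B [Q ( )] [B [Q ( )]]]] )] [B [Q ( [B [Q ( )]] )]]]

( )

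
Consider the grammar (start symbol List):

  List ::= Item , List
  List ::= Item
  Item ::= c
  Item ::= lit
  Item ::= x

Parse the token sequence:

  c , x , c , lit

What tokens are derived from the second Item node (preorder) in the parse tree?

[List [Item c] , [List [Item x] , [List [Item c] , [List [Item lit]]]]]

x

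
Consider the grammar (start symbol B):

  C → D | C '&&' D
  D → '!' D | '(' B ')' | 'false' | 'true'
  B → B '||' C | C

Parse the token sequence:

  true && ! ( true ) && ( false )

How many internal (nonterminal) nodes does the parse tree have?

14

[B [C [C [C [D true]] && [D ! [D ( [B [C [D true]]] )]]] && [D ( [B [C [D false]]] )]]]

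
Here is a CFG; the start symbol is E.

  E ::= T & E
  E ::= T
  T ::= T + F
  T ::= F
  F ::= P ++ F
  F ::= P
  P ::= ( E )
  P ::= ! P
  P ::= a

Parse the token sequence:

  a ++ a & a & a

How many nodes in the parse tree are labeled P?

4

[E [T [F [P a] ++ [F [P a]]]] & [E [T [F [P a]]] & [E [T [F [P a]]]]]]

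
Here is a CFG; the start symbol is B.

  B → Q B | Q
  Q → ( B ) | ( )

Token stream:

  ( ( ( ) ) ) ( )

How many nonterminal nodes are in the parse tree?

8

[B [Q ( [B [Q ( [B [Q ( )]] )]] )] [B [Q ( )]]]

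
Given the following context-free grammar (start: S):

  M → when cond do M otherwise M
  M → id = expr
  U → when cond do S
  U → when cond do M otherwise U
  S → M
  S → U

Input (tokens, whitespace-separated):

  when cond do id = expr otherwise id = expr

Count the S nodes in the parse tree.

1

[S [M when cond do [M id = expr] otherwise [M id = expr]]]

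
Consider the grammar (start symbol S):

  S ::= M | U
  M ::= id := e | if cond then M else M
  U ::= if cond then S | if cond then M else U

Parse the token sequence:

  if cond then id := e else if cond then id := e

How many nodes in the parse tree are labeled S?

[S [U if cond then [M id := e] else [U if cond then [S [M id := e]]]]]

2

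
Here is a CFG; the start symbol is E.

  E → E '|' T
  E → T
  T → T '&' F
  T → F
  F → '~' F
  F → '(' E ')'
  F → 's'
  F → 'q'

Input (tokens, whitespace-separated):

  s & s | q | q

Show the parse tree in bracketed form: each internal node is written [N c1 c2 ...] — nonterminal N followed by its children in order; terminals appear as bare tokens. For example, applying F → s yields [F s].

E
E | T
E | T | T
T | T | T
T & F | T | T
F & F | T | T
s & F | T | T
s & s | T | T
s & s | F | T
s & s | q | T
s & s | q | F
s & s | q | q

[E [E [E [T [T [F s]] & [F s]]] | [T [F q]]] | [T [F q]]]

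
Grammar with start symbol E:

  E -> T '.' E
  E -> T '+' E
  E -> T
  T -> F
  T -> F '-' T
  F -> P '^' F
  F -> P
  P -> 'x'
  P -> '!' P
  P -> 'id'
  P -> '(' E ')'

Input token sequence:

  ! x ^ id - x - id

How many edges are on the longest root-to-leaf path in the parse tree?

[E [T [F [P ! [P x]] ^ [F [P id]]] - [T [F [P x]] - [T [F [P id]]]]]]

6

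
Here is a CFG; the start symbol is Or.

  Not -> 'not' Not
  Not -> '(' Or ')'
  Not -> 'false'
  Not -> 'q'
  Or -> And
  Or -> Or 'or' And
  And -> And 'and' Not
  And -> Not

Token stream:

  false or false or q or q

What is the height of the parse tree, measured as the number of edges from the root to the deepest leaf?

6

[Or [Or [Or [Or [And [Not false]]] or [And [Not false]]] or [And [Not q]]] or [And [Not q]]]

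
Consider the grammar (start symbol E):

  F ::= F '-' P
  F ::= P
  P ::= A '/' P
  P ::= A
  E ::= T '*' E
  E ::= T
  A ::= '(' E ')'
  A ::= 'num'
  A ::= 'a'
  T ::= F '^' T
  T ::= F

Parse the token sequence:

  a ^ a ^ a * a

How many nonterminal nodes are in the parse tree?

[E [T [F [P [A a]]] ^ [T [F [P [A a]]] ^ [T [F [P [A a]]]]]] * [E [T [F [P [A a]]]]]]

18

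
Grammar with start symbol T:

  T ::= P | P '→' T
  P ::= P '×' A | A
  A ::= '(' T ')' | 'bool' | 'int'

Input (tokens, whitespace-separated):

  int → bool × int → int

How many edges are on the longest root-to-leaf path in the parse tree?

[T [P [A int]] → [T [P [P [A bool]] × [A int]] → [T [P [A int]]]]]

5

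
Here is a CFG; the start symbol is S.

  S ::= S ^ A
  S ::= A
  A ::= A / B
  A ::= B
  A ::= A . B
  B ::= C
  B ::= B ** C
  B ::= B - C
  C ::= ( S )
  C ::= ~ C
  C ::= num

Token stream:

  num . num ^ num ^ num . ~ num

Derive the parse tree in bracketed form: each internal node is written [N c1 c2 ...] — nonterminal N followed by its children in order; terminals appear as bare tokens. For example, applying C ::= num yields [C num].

[S [S [S [A [A [B [C num]]] . [B [C num]]]] ^ [A [B [C num]]]] ^ [A [A [B [C num]]] . [B [C ~ [C num]]]]]

S
S ^ A
S ^ A ^ A
A ^ A ^ A
A . B ^ A ^ A
B . B ^ A ^ A
C . B ^ A ^ A
num . B ^ A ^ A
num . C ^ A ^ A
num . num ^ A ^ A
num . num ^ B ^ A
num . num ^ C ^ A
num . num ^ num ^ A
num . num ^ num ^ A . B
num . num ^ num ^ B . B
num . num ^ num ^ C . B
num . num ^ num ^ num . B
num . num ^ num ^ num . C
num . num ^ num ^ num . ~ C
num . num ^ num ^ num . ~ num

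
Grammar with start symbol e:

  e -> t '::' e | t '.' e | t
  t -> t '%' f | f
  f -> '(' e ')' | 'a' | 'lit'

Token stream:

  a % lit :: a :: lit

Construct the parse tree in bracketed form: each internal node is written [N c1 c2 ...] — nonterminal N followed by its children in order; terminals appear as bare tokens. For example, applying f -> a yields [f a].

[e [t [t [f a]] % [f lit]] :: [e [t [f a]] :: [e [t [f lit]]]]]

e
t :: e
t % f :: e
f % f :: e
a % f :: e
a % lit :: e
a % lit :: t :: e
a % lit :: f :: e
a % lit :: a :: e
a % lit :: a :: t
a % lit :: a :: f
a % lit :: a :: lit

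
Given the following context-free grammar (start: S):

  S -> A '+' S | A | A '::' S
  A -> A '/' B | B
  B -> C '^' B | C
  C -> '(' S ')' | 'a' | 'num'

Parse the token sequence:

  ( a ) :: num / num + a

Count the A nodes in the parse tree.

[S [A [B [C ( [S [A [B [C a]]]] )]]] :: [S [A [A [B [C num]]] / [B [C num]]] + [S [A [B [C a]]]]]]

5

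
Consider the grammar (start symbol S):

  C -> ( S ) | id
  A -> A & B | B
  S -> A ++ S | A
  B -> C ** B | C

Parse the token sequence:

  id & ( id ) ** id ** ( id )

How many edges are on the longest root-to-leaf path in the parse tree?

[S [A [A [B [C id]]] & [B [C ( [S [A [B [C id]]]] )] ** [B [C id] ** [B [C ( [S [A [B [C id]]]] )]]]]]]

10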